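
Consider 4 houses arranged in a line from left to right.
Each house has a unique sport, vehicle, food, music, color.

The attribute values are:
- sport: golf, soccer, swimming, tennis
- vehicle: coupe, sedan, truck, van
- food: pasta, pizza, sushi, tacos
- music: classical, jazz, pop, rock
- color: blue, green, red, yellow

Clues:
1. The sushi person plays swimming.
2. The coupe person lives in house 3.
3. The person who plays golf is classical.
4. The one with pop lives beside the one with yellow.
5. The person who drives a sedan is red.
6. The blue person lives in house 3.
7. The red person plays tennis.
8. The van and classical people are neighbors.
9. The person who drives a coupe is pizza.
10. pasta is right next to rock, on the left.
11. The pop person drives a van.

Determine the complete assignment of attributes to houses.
Solution:

House | Sport | Vehicle | Food | Music | Color
----------------------------------------------
  1   | swimming | van | sushi | pop | green
  2   | golf | truck | pasta | classical | yellow
  3   | soccer | coupe | pizza | rock | blue
  4   | tennis | sedan | tacos | jazz | red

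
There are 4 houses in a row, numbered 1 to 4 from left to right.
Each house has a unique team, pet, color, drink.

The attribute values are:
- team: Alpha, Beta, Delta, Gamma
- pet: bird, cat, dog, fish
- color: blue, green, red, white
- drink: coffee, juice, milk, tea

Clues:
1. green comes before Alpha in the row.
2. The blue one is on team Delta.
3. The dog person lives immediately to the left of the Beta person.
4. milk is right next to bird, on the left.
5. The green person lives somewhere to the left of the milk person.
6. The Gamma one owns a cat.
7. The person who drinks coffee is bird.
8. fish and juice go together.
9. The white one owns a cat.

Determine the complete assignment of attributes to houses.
Solution:

House | Team | Pet | Color | Drink
----------------------------------
  1   | Delta | dog | blue | tea
  2   | Beta | fish | green | juice
  3   | Gamma | cat | white | milk
  4   | Alpha | bird | red | coffee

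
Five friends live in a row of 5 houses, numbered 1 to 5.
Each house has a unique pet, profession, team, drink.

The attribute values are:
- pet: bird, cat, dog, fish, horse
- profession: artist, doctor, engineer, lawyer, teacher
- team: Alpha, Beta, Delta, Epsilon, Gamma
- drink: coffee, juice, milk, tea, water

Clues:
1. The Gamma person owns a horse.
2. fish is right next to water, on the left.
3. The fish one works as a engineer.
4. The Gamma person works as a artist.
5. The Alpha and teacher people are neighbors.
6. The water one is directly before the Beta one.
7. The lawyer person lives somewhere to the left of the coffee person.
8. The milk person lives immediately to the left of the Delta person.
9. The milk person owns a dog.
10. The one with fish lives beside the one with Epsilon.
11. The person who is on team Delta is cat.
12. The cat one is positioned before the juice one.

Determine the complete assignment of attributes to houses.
Solution:

House | Pet | Profession | Team | Drink
---------------------------------------
  1   | fish | engineer | Alpha | tea
  2   | bird | teacher | Epsilon | water
  3   | dog | lawyer | Beta | milk
  4   | cat | doctor | Delta | coffee
  5   | horse | artist | Gamma | juice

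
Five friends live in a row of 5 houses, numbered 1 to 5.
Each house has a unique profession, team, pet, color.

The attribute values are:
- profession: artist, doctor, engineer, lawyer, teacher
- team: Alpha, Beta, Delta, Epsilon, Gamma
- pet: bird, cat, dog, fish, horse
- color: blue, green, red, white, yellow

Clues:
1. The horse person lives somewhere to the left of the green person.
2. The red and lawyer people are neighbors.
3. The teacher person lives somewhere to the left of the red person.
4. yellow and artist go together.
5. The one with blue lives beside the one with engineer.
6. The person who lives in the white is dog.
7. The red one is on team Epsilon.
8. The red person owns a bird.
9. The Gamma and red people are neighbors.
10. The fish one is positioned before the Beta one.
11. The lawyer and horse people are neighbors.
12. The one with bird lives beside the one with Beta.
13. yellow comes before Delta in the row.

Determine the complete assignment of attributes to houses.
Solution:

House | Profession | Team | Pet | Color
---------------------------------------
  1   | teacher | Gamma | fish | blue
  2   | engineer | Epsilon | bird | red
  3   | lawyer | Beta | dog | white
  4   | artist | Alpha | horse | yellow
  5   | doctor | Delta | cat | green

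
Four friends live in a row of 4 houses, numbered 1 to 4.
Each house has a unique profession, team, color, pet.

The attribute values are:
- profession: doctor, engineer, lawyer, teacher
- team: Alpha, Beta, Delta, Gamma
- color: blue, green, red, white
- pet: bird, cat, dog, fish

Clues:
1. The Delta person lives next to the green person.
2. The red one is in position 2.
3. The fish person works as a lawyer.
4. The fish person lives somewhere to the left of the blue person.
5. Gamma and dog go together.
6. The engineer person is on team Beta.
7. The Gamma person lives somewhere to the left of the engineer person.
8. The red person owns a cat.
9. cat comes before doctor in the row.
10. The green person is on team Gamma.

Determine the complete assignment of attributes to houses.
Solution:

House | Profession | Team | Color | Pet
---------------------------------------
  1   | lawyer | Alpha | white | fish
  2   | teacher | Delta | red | cat
  3   | doctor | Gamma | green | dog
  4   | engineer | Beta | blue | bird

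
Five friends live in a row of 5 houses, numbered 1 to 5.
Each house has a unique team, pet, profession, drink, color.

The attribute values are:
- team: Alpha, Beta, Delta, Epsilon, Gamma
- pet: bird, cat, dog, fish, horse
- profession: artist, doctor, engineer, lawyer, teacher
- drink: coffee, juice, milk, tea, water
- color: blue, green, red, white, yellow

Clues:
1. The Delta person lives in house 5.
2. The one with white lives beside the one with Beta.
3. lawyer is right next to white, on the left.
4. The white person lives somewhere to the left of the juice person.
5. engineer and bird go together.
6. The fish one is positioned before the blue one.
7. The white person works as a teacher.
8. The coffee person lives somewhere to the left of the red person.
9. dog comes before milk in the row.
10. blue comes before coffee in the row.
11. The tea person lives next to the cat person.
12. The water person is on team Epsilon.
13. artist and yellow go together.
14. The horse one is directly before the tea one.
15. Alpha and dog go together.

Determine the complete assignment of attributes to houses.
Solution:

House | Team | Pet | Profession | Drink | Color
-----------------------------------------------
  1   | Epsilon | horse | lawyer | water | green
  2   | Gamma | fish | teacher | tea | white
  3   | Beta | cat | doctor | juice | blue
  4   | Alpha | dog | artist | coffee | yellow
  5   | Delta | bird | engineer | milk | red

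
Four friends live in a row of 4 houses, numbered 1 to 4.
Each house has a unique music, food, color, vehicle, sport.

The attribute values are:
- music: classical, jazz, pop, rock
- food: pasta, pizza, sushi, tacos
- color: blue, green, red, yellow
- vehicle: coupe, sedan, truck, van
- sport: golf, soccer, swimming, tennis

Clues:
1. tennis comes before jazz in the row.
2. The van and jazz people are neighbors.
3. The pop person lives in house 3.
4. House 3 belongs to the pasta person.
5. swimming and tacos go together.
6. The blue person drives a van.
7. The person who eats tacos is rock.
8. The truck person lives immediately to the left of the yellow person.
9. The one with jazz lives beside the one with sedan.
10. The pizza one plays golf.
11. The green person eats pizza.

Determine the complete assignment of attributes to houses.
Solution:

House | Music | Food | Color | Vehicle | Sport
----------------------------------------------
  1   | classical | sushi | blue | van | tennis
  2   | jazz | pizza | green | truck | golf
  3   | pop | pasta | yellow | sedan | soccer
  4   | rock | tacos | red | coupe | swimming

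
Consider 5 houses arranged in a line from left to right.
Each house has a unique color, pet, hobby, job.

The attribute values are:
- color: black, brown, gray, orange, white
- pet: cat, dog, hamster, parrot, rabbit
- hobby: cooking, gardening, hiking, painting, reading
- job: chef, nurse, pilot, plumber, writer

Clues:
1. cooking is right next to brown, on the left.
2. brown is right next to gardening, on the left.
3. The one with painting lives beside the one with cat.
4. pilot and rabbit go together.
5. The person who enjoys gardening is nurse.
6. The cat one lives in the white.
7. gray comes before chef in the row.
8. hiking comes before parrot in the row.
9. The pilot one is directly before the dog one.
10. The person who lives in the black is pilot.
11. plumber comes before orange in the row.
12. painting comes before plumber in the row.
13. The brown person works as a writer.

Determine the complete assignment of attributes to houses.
Solution:

House | Color | Pet | Hobby | Job
---------------------------------
  1   | black | rabbit | cooking | pilot
  2   | brown | dog | painting | writer
  3   | white | cat | gardening | nurse
  4   | gray | hamster | hiking | plumber
  5   | orange | parrot | reading | chef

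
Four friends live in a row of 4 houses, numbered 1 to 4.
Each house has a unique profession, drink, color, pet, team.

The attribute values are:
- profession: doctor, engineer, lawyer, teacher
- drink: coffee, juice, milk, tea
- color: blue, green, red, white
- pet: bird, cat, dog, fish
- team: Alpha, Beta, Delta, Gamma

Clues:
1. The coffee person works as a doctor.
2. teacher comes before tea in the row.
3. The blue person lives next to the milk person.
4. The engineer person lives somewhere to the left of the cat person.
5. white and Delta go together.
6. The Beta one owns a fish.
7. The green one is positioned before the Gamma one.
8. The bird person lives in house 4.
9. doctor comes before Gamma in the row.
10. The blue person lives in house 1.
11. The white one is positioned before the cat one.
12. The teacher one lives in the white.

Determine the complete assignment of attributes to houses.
Solution:

House | Profession | Drink | Color | Pet | Team
-----------------------------------------------
  1   | engineer | juice | blue | fish | Beta
  2   | teacher | milk | white | dog | Delta
  3   | doctor | coffee | green | cat | Alpha
  4   | lawyer | tea | red | bird | Gamma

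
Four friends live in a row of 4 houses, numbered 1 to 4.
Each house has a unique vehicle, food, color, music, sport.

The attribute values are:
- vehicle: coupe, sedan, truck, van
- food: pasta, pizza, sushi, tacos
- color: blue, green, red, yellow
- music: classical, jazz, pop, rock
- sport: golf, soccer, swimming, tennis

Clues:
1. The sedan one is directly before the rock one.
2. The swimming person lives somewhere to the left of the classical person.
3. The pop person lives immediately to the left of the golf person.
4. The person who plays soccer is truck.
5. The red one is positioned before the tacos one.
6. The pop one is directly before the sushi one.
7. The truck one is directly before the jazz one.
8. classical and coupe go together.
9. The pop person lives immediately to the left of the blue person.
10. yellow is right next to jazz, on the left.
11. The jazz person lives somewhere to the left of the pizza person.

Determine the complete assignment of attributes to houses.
Solution:

House | Vehicle | Food | Color | Music | Sport
----------------------------------------------
  1   | truck | pasta | yellow | pop | soccer
  2   | sedan | sushi | blue | jazz | golf
  3   | van | pizza | red | rock | swimming
  4   | coupe | tacos | green | classical | tennis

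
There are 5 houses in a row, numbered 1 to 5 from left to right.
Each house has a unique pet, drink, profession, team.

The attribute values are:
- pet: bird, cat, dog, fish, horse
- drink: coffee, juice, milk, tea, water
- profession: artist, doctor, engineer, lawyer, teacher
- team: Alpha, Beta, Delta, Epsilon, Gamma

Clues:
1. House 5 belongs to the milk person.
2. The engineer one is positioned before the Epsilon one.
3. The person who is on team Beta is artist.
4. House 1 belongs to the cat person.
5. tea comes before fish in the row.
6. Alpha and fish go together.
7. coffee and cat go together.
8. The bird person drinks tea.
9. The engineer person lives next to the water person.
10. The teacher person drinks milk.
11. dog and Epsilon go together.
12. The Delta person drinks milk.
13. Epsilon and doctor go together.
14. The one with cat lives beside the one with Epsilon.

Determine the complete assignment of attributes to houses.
Solution:

House | Pet | Drink | Profession | Team
---------------------------------------
  1   | cat | coffee | engineer | Gamma
  2   | dog | water | doctor | Epsilon
  3   | bird | tea | artist | Beta
  4   | fish | juice | lawyer | Alpha
  5   | horse | milk | teacher | Delta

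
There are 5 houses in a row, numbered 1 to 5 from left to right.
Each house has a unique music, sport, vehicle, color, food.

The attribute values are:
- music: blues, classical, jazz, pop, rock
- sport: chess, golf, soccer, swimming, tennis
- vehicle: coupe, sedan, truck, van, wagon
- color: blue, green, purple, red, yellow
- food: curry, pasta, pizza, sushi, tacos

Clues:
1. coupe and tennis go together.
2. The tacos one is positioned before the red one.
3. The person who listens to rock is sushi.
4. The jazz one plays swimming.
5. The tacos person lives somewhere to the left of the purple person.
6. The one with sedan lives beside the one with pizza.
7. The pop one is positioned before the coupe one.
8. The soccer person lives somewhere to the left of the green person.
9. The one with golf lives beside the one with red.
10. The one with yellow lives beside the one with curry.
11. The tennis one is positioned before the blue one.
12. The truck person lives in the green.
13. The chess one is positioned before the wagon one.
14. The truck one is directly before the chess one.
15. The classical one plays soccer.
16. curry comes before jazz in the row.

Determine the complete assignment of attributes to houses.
Solution:

House | Music | Sport | Vehicle | Color | Food
----------------------------------------------
  1   | classical | soccer | van | yellow | tacos
  2   | pop | golf | truck | green | curry
  3   | rock | chess | sedan | red | sushi
  4   | blues | tennis | coupe | purple | pizza
  5   | jazz | swimming | wagon | blue | pasta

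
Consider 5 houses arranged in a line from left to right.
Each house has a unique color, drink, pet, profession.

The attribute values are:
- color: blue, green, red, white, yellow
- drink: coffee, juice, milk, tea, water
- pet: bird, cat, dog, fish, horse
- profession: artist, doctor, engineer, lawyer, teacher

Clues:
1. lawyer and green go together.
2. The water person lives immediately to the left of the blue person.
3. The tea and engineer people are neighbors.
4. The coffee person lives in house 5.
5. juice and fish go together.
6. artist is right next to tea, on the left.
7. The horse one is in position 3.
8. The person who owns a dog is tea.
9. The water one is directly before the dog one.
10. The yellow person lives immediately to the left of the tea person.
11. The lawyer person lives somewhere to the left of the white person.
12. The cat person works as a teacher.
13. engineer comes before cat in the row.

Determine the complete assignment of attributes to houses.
Solution:

House | Color | Drink | Pet | Profession
----------------------------------------
  1   | yellow | water | bird | artist
  2   | blue | tea | dog | doctor
  3   | red | milk | horse | engineer
  4   | green | juice | fish | lawyer
  5   | white | coffee | cat | teacher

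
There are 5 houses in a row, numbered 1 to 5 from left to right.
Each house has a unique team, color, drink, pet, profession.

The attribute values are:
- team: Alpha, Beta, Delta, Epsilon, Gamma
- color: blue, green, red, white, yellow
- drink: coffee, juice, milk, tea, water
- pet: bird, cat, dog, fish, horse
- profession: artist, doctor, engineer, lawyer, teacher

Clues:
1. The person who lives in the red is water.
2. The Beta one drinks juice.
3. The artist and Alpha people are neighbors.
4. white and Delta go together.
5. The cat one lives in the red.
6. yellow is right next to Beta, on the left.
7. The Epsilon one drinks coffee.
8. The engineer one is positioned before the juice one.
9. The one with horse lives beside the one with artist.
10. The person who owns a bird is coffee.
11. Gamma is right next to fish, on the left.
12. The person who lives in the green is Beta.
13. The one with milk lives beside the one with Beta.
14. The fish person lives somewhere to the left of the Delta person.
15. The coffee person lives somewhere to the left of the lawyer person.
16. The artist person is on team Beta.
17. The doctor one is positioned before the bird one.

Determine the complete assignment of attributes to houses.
Solution:

House | Team | Color | Drink | Pet | Profession
-----------------------------------------------
  1   | Gamma | yellow | milk | horse | engineer
  2   | Beta | green | juice | fish | artist
  3   | Alpha | red | water | cat | doctor
  4   | Epsilon | blue | coffee | bird | teacher
  5   | Delta | white | tea | dog | lawyer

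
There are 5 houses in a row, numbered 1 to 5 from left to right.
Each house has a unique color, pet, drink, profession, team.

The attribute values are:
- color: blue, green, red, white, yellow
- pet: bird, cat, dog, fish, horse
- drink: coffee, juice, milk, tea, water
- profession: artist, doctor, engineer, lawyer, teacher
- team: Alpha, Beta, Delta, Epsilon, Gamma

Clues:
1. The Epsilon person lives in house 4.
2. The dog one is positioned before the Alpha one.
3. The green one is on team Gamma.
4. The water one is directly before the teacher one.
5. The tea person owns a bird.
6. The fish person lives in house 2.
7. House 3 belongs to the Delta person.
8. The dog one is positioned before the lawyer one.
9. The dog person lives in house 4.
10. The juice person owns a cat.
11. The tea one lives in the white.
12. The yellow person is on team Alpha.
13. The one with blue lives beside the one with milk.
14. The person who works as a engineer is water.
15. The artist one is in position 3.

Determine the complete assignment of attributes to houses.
Solution:

House | Color | Pet | Drink | Profession | Team
-----------------------------------------------
  1   | blue | horse | water | engineer | Beta
  2   | green | fish | milk | teacher | Gamma
  3   | white | bird | tea | artist | Delta
  4   | red | dog | coffee | doctor | Epsilon
  5   | yellow | cat | juice | lawyer | Alpha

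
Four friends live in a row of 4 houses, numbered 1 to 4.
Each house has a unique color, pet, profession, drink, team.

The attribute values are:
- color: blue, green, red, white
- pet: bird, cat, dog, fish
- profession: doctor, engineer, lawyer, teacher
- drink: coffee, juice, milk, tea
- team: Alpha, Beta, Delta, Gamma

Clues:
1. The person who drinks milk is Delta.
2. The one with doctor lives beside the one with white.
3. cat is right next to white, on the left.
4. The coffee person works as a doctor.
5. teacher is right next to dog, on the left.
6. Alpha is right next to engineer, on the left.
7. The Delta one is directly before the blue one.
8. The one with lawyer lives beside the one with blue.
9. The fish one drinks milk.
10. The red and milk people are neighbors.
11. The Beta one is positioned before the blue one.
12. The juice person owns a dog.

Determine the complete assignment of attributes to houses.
Solution:

House | Color | Pet | Profession | Drink | Team
-----------------------------------------------
  1   | red | cat | doctor | coffee | Beta
  2   | white | fish | lawyer | milk | Delta
  3   | blue | bird | teacher | tea | Alpha
  4   | green | dog | engineer | juice | Gamma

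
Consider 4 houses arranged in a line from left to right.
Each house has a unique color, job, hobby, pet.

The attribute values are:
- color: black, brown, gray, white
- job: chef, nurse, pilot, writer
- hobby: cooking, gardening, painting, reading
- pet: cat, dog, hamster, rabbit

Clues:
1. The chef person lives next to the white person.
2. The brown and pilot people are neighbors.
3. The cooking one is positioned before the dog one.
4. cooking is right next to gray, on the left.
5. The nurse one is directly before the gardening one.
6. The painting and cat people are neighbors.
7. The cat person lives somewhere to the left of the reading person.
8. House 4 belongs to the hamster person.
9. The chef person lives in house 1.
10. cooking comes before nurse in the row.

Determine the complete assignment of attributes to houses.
Solution:

House | Color | Job | Hobby | Pet
---------------------------------
  1   | brown | chef | painting | rabbit
  2   | white | pilot | cooking | cat
  3   | gray | nurse | reading | dog
  4   | black | writer | gardening | hamster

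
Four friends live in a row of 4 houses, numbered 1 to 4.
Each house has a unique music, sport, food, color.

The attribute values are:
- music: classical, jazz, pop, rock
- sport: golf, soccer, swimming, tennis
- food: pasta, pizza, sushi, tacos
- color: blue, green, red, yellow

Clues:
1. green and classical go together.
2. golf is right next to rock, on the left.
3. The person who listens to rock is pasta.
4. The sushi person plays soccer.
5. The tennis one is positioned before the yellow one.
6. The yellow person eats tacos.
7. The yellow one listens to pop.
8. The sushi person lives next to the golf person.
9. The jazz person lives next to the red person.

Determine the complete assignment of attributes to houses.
Solution:

House | Music | Sport | Food | Color
------------------------------------
  1   | classical | soccer | sushi | green
  2   | jazz | golf | pizza | blue
  3   | rock | tennis | pasta | red
  4   | pop | swimming | tacos | yellow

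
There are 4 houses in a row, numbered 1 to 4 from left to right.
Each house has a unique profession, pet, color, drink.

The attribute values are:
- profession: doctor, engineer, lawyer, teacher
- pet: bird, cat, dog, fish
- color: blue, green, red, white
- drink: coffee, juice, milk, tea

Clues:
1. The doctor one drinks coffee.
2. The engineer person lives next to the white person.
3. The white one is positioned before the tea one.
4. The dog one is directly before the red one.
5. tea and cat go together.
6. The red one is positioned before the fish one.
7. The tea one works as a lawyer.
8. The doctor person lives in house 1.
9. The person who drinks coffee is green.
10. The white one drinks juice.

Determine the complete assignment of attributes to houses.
Solution:

House | Profession | Pet | Color | Drink
----------------------------------------
  1   | doctor | dog | green | coffee
  2   | engineer | bird | red | milk
  3   | teacher | fish | white | juice
  4   | lawyer | cat | blue | tea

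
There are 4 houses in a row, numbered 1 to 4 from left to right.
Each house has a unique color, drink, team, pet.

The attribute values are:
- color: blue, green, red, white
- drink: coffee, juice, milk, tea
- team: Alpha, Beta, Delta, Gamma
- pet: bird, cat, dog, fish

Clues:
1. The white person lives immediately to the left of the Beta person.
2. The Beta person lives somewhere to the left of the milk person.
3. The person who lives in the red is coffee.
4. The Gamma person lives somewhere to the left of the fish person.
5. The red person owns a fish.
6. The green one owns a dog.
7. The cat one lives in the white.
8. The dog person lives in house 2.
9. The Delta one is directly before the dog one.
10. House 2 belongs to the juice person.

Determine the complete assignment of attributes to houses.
Solution:

House | Color | Drink | Team | Pet
----------------------------------
  1   | white | tea | Delta | cat
  2   | green | juice | Beta | dog
  3   | blue | milk | Gamma | bird
  4   | red | coffee | Alpha | fish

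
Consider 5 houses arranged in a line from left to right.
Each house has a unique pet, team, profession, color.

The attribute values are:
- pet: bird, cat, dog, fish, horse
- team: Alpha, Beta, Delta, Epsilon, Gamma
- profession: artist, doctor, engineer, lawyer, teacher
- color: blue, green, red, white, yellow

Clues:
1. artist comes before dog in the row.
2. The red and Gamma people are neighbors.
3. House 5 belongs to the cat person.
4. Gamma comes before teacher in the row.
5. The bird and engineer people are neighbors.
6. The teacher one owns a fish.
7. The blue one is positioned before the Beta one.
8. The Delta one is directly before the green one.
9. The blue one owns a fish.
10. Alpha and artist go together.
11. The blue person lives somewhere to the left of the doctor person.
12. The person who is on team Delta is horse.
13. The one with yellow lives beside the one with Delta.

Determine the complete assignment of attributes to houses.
Solution:

House | Pet | Team | Profession | Color
---------------------------------------
  1   | bird | Alpha | artist | yellow
  2   | horse | Delta | engineer | red
  3   | dog | Gamma | lawyer | green
  4   | fish | Epsilon | teacher | blue
  5   | cat | Beta | doctor | white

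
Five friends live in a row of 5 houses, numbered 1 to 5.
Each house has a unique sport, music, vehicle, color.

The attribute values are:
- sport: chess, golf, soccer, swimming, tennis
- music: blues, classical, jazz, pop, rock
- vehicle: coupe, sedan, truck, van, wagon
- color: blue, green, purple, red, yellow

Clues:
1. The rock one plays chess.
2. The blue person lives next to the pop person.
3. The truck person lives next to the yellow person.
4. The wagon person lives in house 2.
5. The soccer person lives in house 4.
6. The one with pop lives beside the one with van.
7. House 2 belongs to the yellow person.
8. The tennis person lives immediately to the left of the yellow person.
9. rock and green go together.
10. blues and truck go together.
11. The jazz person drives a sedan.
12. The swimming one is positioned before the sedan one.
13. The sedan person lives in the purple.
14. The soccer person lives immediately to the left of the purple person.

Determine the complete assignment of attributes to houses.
Solution:

House | Sport | Music | Vehicle | Color
---------------------------------------
  1   | tennis | blues | truck | blue
  2   | swimming | pop | wagon | yellow
  3   | chess | rock | van | green
  4   | soccer | classical | coupe | red
  5   | golf | jazz | sedan | purple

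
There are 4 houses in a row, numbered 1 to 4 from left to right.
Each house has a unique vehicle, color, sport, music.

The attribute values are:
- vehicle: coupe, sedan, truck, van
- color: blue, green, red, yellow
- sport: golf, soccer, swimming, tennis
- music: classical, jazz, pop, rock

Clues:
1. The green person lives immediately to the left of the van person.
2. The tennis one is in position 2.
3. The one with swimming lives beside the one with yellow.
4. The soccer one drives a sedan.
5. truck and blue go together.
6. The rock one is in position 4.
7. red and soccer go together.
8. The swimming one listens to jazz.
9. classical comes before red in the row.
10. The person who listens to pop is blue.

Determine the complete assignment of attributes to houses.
Solution:

House | Vehicle | Color | Sport | Music
---------------------------------------
  1   | coupe | green | swimming | jazz
  2   | van | yellow | tennis | classical
  3   | truck | blue | golf | pop
  4   | sedan | red | soccer | rock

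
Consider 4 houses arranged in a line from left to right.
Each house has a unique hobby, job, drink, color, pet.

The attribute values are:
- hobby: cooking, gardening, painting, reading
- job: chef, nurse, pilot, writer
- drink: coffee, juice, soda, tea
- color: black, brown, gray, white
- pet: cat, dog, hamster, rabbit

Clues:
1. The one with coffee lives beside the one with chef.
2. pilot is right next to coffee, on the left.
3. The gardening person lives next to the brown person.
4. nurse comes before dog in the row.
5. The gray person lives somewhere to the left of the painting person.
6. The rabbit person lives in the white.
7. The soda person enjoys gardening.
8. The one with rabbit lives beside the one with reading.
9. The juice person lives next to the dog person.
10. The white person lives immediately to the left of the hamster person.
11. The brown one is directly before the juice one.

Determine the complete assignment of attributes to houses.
Solution:

House | Hobby | Job | Drink | Color | Pet
-----------------------------------------
  1   | gardening | pilot | soda | white | rabbit
  2   | reading | nurse | coffee | brown | hamster
  3   | cooking | chef | juice | gray | cat
  4   | painting | writer | tea | black | dog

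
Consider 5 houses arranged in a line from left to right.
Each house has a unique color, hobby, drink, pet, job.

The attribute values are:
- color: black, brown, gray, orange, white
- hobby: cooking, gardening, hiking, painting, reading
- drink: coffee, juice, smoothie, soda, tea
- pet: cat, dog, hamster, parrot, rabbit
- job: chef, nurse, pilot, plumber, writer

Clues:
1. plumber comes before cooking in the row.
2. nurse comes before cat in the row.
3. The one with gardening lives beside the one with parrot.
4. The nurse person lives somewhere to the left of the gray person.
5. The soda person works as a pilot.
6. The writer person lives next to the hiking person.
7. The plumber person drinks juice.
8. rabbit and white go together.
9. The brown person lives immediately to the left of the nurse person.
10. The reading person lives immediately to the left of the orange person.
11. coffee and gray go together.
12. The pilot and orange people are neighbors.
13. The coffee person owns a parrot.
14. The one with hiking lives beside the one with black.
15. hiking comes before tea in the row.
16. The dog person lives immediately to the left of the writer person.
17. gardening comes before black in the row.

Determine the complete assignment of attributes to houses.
Solution:

House | Color | Hobby | Drink | Pet | Job
-----------------------------------------
  1   | brown | reading | soda | hamster | pilot
  2   | orange | gardening | smoothie | dog | nurse
  3   | gray | painting | coffee | parrot | writer
  4   | white | hiking | juice | rabbit | plumber
  5   | black | cooking | tea | cat | chef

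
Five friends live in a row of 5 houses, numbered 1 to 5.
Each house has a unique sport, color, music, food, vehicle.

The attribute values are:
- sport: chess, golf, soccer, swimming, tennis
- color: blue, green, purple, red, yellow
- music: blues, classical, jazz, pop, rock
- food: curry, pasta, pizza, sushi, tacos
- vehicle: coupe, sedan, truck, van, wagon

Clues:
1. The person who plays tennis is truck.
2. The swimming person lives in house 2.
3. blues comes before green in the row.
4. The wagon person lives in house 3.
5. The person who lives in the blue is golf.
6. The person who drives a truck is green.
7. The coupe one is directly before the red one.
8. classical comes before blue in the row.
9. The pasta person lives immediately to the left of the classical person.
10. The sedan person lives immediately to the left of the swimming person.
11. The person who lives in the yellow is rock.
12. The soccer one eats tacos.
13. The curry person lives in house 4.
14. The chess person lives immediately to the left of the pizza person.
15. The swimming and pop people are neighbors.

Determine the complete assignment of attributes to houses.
Solution:

House | Sport | Color | Music | Food | Vehicle
----------------------------------------------
  1   | chess | yellow | rock | pasta | sedan
  2   | swimming | purple | classical | pizza | coupe
  3   | soccer | red | pop | tacos | wagon
  4   | golf | blue | blues | curry | van
  5   | tennis | green | jazz | sushi | truck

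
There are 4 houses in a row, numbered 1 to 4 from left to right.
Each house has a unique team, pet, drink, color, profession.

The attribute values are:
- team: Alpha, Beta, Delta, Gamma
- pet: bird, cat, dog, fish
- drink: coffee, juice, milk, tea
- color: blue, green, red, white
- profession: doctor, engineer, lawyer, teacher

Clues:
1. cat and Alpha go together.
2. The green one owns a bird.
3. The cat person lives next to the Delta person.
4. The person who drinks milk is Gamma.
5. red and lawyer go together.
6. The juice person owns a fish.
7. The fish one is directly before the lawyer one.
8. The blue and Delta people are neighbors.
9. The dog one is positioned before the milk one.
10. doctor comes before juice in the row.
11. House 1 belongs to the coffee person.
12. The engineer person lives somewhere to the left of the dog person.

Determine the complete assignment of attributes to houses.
Solution:

House | Team | Pet | Drink | Color | Profession
-----------------------------------------------
  1   | Alpha | cat | coffee | blue | doctor
  2   | Delta | fish | juice | white | engineer
  3   | Beta | dog | tea | red | lawyer
  4   | Gamma | bird | milk | green | teacher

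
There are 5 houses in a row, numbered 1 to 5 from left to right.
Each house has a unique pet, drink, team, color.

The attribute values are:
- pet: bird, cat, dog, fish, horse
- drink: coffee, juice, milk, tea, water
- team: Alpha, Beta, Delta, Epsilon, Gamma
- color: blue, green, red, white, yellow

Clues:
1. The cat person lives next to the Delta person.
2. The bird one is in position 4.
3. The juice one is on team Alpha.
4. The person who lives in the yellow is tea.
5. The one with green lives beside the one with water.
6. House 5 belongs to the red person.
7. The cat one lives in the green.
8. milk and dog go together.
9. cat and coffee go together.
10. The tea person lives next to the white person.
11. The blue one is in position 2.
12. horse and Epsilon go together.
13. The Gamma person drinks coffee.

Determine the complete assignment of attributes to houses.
Solution:

House | Pet | Drink | Team | Color
----------------------------------
  1   | cat | coffee | Gamma | green
  2   | fish | water | Delta | blue
  3   | horse | tea | Epsilon | yellow
  4   | bird | juice | Alpha | white
  5   | dog | milk | Beta | red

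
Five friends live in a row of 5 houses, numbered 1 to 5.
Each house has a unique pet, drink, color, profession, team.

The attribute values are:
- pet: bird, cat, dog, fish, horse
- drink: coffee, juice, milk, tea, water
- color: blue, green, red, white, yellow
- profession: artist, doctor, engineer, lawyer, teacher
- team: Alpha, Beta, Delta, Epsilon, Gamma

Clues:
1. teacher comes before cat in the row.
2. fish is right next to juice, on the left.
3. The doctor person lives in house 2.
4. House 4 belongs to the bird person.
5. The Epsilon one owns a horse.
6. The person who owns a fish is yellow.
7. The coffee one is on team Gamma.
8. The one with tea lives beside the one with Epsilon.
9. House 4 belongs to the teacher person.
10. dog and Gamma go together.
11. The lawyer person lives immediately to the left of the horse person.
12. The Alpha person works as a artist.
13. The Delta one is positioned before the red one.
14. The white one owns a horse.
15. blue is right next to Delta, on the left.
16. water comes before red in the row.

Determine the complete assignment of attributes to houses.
Solution:

House | Pet | Drink | Color | Profession | Team
-----------------------------------------------
  1   | fish | tea | yellow | lawyer | Beta
  2   | horse | juice | white | doctor | Epsilon
  3   | dog | coffee | blue | engineer | Gamma
  4   | bird | water | green | teacher | Delta
  5   | cat | milk | red | artist | Alpha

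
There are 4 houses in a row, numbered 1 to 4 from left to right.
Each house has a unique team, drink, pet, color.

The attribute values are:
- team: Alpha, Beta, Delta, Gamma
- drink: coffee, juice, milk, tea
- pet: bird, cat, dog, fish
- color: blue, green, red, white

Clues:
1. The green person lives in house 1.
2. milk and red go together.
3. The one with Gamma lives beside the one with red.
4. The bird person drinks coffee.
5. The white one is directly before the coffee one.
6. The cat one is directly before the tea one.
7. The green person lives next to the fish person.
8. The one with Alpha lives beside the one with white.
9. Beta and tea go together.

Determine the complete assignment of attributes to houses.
Solution:

House | Team | Drink | Pet | Color
----------------------------------
  1   | Alpha | juice | cat | green
  2   | Beta | tea | fish | white
  3   | Gamma | coffee | bird | blue
  4   | Delta | milk | dog | red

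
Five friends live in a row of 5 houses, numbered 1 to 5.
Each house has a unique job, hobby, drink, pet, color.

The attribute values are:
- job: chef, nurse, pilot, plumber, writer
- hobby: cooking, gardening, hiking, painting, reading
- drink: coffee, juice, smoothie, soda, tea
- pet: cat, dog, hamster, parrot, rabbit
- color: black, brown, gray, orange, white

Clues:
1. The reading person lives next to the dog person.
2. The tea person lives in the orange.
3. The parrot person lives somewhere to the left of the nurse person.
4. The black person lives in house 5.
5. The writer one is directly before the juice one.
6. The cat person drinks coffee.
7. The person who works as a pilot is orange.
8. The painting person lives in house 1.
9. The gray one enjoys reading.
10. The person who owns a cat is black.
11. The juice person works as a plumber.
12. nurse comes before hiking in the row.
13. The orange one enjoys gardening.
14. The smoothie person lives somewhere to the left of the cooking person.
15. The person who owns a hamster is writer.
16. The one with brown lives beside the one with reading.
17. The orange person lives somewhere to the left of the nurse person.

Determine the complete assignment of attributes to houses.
Solution:

House | Job | Hobby | Drink | Pet | Color
-----------------------------------------
  1   | writer | painting | smoothie | hamster | brown
  2   | plumber | reading | juice | parrot | gray
  3   | pilot | gardening | tea | dog | orange
  4   | nurse | cooking | soda | rabbit | white
  5   | chef | hiking | coffee | cat | black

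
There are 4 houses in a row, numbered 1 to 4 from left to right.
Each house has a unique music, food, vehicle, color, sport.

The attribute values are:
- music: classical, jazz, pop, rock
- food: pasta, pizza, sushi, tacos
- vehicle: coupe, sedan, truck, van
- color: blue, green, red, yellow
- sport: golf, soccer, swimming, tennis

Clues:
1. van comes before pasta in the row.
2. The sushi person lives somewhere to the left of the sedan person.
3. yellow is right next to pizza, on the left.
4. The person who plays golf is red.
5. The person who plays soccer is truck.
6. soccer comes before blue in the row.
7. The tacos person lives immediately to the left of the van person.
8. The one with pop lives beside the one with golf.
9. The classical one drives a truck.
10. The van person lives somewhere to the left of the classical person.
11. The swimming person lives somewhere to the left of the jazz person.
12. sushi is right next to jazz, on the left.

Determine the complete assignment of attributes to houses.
Solution:

House | Music | Food | Vehicle | Color | Sport
----------------------------------------------
  1   | pop | tacos | coupe | yellow | swimming
  2   | rock | pizza | van | red | golf
  3   | classical | sushi | truck | green | soccer
  4   | jazz | pasta | sedan | blue | tennis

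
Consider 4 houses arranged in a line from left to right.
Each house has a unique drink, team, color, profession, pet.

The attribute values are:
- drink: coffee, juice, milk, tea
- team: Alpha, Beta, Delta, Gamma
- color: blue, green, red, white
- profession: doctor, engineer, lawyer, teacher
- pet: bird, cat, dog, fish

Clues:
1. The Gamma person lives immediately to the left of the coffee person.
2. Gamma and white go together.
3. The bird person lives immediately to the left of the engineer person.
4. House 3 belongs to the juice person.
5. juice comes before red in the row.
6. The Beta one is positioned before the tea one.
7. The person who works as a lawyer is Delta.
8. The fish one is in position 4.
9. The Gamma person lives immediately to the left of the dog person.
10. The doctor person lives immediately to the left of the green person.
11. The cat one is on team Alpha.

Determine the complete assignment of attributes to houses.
Solution:

House | Drink | Team | Color | Profession | Pet
-----------------------------------------------
  1   | milk | Gamma | white | doctor | bird
  2   | coffee | Beta | green | engineer | dog
  3   | juice | Alpha | blue | teacher | cat
  4   | tea | Delta | red | lawyer | fish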